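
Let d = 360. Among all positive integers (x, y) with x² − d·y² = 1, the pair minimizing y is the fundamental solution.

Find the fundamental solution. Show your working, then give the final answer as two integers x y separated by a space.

√360 = [18; 1,36, …], period ℓ=2 (even) → k=1
k=0  a_k=18  p_k/q_k = 18/1
k=1  a_k=1  p_k/q_k = 19/1
(x₁, y₁) = (19, 1);  19² − 360·1² = 1 ✓

19 1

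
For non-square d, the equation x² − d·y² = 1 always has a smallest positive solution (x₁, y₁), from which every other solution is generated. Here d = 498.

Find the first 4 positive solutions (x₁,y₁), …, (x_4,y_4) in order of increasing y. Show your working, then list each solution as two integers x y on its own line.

√498 = [22; 3,6,22,6,3,44, …], period ℓ=6 (even) → k=5
step 0: (22, 1)  from 22·(1,0) + (0,1)
…
step 3: (9395, 421)  from 22·(424,19) + (67,3)
step 4: (56794, 2545)  from 6·(9395,421) + (424,19)
step 5: (179777, 8056)  from 3·(56794,2545) + (9395,421)
→ (179777, 8056).  Check: 179777²=32319769729, 498·8056²=32319769728, difference 1.
k=2:  x_2 = 179777·179777+498·8056·8056 = 64639539457,  y_2 = 179777·8056+8056·179777 = 2896567024
k=3:  x_3 = 179777·64639539457+498·8056·2896567024 = 23241404969742401,  y_3 = 179777·2896567024+8056·64639539457 = 1041472259739240
k=4:  x_4 = 179777·23241404969742401+498·8056·1041472259739240 = 8356540122426119709697,  y_4 = 179777·1041472259739240+8056·23241404969742401 = 374465516875386131936

179777 8056
64639539457 2896567024
23241404969742401 1041472259739240
8356540122426119709697 374465516875386131936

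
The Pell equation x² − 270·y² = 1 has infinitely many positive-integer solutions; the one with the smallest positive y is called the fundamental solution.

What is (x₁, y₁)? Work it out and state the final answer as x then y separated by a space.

5291 322

[16; 2,3,6,3,2,32] for √270; ℓ=6 ⇒ convergent index 5
k=0  a_k=16  p_k/q_k = 16/1
…
k=3  a_k=6  p_k/q_k = 723/44
k=4  a_k=3  p_k/q_k = 2284/139
k=5  a_k=2  p_k/q_k = 5291/322
fundamental: x₁=5291, y₁=322  (since 27994681 − 270·103684 = 1)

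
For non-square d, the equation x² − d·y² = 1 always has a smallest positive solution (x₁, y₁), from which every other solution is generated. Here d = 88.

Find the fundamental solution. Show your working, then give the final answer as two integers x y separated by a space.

√88 = [9; 2,1,1,1,2,18, …], period ℓ=6 (even) → k=5
k=0  a_k=9  p_k/q_k = 9/1
k=1  a_k=2  p_k/q_k = 19/2
k=2  a_k=1  p_k/q_k = 28/3
…
k=4  a_k=1  p_k/q_k = 75/8
k=5  a_k=2  p_k/q_k = 197/21
fundamental: x₁=197, y₁=21  (since 38809 − 88·441 = 1)

197 21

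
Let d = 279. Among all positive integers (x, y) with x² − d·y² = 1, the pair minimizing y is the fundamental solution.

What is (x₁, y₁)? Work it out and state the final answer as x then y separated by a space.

[16; 1,2,2,1,2,2,1,32] for √279; ℓ=8 ⇒ convergent index 7
i=0: a=16 ⇒ p=16, q=1
i=1: a=1 ⇒ p=17, q=1
i=2: a=2 ⇒ p=50, q=3
…
i=4: a=1 ⇒ p=167, q=10
…
i=6: a=2 ⇒ p=1069, q=64
i=7: a=1 ⇒ p=1520, q=91
(x₁, y₁) = (1520, 91);  1520² − 279·91² = 1 ✓

1520 91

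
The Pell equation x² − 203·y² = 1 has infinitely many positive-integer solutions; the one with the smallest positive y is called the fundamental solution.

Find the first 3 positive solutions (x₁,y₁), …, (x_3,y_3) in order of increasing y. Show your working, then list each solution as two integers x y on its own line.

57 4
6497 456
740601 51980

[14; 4,28] for √203; ℓ=2 ⇒ convergent index 1
i=0: a=14 ⇒ p=14, q=1
i=1: a=4 ⇒ p=57, q=4
→ (57, 4).  Check: 57²=3249, 203·4²=3248, difference 1.
(x_2, y_2) = (57·57 + 203·4·4, 57·4 + 4·57) = (6497, 456)
(x_3, y_3) = (57·6497 + 203·4·456, 57·456 + 4·6497) = (740601, 51980)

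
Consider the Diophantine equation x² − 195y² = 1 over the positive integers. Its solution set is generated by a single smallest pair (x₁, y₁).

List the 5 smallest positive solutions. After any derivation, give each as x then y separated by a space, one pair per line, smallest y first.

14 1
391 28
10934 783
305761 21896
8550374 612305

√195 = [13; 1,26, …], period ℓ=2 (even) → k=1
a_0=13:  p_0=13·1+0=13,  q_0=13·0+1=1
a_1=1:  p_1=1·13+1=14,  q_1=1·1+0=1
(x₁, y₁) = (14, 1);  14² − 195·1² = 1 ✓
k=2:  x_2 = 14·14+195·1·1 = 391,  y_2 = 14·1+1·14 = 28
k=3:  x_3 = 14·391+195·1·28 = 10934,  y_3 = 14·28+1·391 = 783
k=4:  x_4 = 14·10934+195·1·783 = 305761,  y_4 = 14·783+1·10934 = 21896
k=5:  x_5 = 14·305761+195·1·21896 = 8550374,  y_5 = 14·21896+1·305761 = 612305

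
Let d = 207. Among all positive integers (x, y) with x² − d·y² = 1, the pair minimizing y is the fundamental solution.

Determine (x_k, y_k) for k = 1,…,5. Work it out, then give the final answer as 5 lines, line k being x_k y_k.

1151 80
2649601 184160
6099380351 423936240
14040770918401 975901040320
32321848554778751 2246523770880400

√207 = [14; 2,1,1,2,1,1,2,28, …], period ℓ=8 (even) → k=7
step 0: (14, 1)  from 14·(1,0) + (0,1)
…
step 2: (43, 3)  from 1·(29,2) + (14,1)
step 3: (72, 5)  from 1·(43,3) + (29,2)
step 4: (187, 13)  from 2·(72,5) + (43,3)
…
step 6: (446, 31)  from 1·(259,18) + (187,13)
step 7: (1151, 80)  from 2·(446,31) + (259,18)
(x₁, y₁) = (1151, 80);  1151² − 207·80² = 1 ✓
(1151+80√207)^2 = 2649601 + 184160√207
(1151+80√207)^3 = 6099380351 + 423936240√207
(1151+80√207)^4 = 14040770918401 + 975901040320√207
(1151+80√207)^5 = 32321848554778751 + 2246523770880400√207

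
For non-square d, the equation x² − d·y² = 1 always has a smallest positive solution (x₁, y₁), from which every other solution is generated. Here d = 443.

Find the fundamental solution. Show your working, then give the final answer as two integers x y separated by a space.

442 21

d=443: √d = [21; 21,42] (ℓ=2, even), read p_1/q_1
i=0: a=21 ⇒ p=21, q=1
i=1: a=21 ⇒ p=442, q=21
(x₁, y₁) = (442, 21);  442² − 443·21² = 1 ✓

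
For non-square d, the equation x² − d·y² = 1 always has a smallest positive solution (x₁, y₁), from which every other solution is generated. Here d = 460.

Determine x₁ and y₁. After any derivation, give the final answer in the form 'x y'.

2535751 118230

√460 = [21; 2,4,3,1,2,10,2,1,3,4,2,42, …], period ℓ=12 (even) → k=11
step 0: (21, 1)  from 21·(1,0) + (0,1)
…
step 2: (193, 9)  from 4·(43,2) + (21,1)
step 3: (622, 29)  from 3·(193,9) + (43,2)
step 4: (815, 38)  from 1·(622,29) + (193,9)
step 5: (2252, 105)  from 2·(815,38) + (622,29)
…
step 10: (1135029, 52921)  from 4·(265693,12388) + (72257,3369)
step 11: (2535751, 118230)  from 2·(1135029,52921) + (265693,12388)
fundamental: x₁=2535751, y₁=118230  (since 6430033134001 − 460·13978332900 = 1)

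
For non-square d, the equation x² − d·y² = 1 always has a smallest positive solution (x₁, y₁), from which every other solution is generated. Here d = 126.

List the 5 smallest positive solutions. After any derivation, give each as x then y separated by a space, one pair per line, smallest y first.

d=126: √d = [11; 4,2,4,22] (ℓ=4, even), read p_3/q_3
a_0=11:  p_0=11·1+0=11,  q_0=11·0+1=1
a_1=4:  p_1=4·11+1=45,  q_1=4·1+0=4
a_2=2:  p_2=2·45+11=101,  q_2=2·4+1=9
a_3=4:  p_3=4·101+45=449,  q_3=4·9+4=40
fundamental: x₁=449, y₁=40  (since 201601 − 126·1600 = 1)
n=2: (449,40)∘(449,40) = (449·449+126·40·40, 449·40+40·449) = (403201,35920)
n=3: (403201,35920)∘(449,40) = (449·403201+126·40·35920, 449·35920+40·403201) = (362074049,32256120)
n=4: (362074049,32256120)∘(449,40) = (449·362074049+126·40·32256120, 449·32256120+40·362074049) = (325142092801,28965959840)
n=5: (325142092801,28965959840)∘(449,40) = (449·325142092801+126·40·28965959840, 449·28965959840+40·325142092801) = (291977237261249,26011399680200)

449 40
403201 35920
362074049 32256120
325142092801 28965959840
291977237261249 26011399680200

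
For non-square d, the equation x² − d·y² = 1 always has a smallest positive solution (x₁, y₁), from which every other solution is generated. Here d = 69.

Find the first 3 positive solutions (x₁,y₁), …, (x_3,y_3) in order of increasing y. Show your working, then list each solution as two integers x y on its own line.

7775 936
120901249 14554800
1880014414175 226327139064

[8; 3,3,1,4,1,3,3,16] for √69; ℓ=8 ⇒ convergent index 7
k=0  a_k=8  p_k/q_k = 8/1
…
k=2  a_k=3  p_k/q_k = 83/10
k=3  a_k=1  p_k/q_k = 108/13
k=4  a_k=4  p_k/q_k = 515/62
…
k=6  a_k=3  p_k/q_k = 2384/287
k=7  a_k=3  p_k/q_k = 7775/936
fundamental: x₁=7775, y₁=936  (since 60450625 − 69·876096 = 1)
k=2:  x_2 = 7775·7775+69·936·936 = 120901249,  y_2 = 7775·936+936·7775 = 14554800
k=3:  x_3 = 7775·120901249+69·936·14554800 = 1880014414175,  y_3 = 7775·14554800+936·120901249 = 226327139064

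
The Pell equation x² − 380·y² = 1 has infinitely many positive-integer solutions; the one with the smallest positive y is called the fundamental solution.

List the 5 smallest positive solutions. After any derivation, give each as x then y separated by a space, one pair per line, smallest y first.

39 2
3041 156
237159 12166
18495361 948792
1442400999 73993610

d=380: √d = [19; 2,38] (ℓ=2, even), read p_1/q_1
i=0: a=19 ⇒ p=19, q=1
i=1: a=2 ⇒ p=39, q=2
→ (39, 2).  Check: 39²=1521, 380·2²=1520, difference 1.
k=2:  x_2 = 39·39+380·2·2 = 3041,  y_2 = 39·2+2·39 = 156
k=3:  x_3 = 39·3041+380·2·156 = 237159,  y_3 = 39·156+2·3041 = 12166
k=4:  x_4 = 39·237159+380·2·12166 = 18495361,  y_4 = 39·12166+2·237159 = 948792
k=5:  x_5 = 39·18495361+380·2·948792 = 1442400999,  y_5 = 39·948792+2·18495361 = 73993610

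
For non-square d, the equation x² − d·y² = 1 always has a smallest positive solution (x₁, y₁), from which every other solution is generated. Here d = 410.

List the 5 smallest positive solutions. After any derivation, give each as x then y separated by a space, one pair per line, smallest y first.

81 4
13121 648
2125521 104972
344321281 17004816
55777922001 2754675220

√410 = [20; 4,40, …], period ℓ=2 (even) → k=1
i=0: a=20 ⇒ p=20, q=1
i=1: a=4 ⇒ p=81, q=4
fundamental: x₁=81, y₁=4  (since 6561 − 410·16 = 1)
n=2: (81,4)∘(81,4) = (81·81+410·4·4, 81·4+4·81) = (13121,648)
n=3: (13121,648)∘(81,4) = (81·13121+410·4·648, 81·648+4·13121) = (2125521,104972)
n=4: (2125521,104972)∘(81,4) = (81·2125521+410·4·104972, 81·104972+4·2125521) = (344321281,17004816)
n=5: (344321281,17004816)∘(81,4) = (81·344321281+410·4·17004816, 81·17004816+4·344321281) = (55777922001,2754675220)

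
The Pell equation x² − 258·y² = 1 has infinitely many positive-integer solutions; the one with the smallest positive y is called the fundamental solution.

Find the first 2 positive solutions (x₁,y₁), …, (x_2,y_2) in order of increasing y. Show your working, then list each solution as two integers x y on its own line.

√258 = [16; 16,32, …], period ℓ=2 (even) → k=1
k=0  a_k=16  p_k/q_k = 16/1
k=1  a_k=16  p_k/q_k = 257/16
(x₁, y₁) = (257, 16);  257² − 258·16² = 1 ✓
(x_2, y_2) = (257·257 + 258·16·16, 257·16 + 16·257) = (132097, 8224)

257 16
132097 8224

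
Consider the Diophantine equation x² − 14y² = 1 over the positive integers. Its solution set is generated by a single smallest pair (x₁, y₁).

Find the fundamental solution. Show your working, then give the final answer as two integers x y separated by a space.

[3; 1,2,1,6] for √14; ℓ=4 ⇒ convergent index 3
k=0  a_k=3  p_k/q_k = 3/1
k=1  a_k=1  p_k/q_k = 4/1
k=2  a_k=2  p_k/q_k = 11/3
k=3  a_k=1  p_k/q_k = 15/4
→ (15, 4).  Check: 15²=225, 14·4²=224, difference 1.

15 4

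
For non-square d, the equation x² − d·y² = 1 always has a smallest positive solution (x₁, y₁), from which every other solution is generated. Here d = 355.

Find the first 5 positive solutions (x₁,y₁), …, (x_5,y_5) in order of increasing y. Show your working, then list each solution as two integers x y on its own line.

954809 50676
1823320452961 96771801768
3481845556741524089 184797174548553948
6648994948371812427335041 352892010866963721270096
12697040435316401858305944800249 673888936007564730309809629380

d=355: √d = [18; 1,5,3,3,1,6,1,3,3,5,1,36] (ℓ=12, even), read p_11/q_11
a_0=18:  p_0=18·1+0=18,  q_0=18·0+1=1
…
a_2=5:  p_2=5·19+18=113,  q_2=5·1+1=6
…
a_7=1:  p_7=1·10457+1545=12002,  q_7=1·555+82=637
…
a_10=5:  p_10=5·151391+46463=803418,  q_10=5·8035+2466=42641
a_11=1:  p_11=1·803418+151391=954809,  q_11=1·42641+8035=50676
→ (954809, 50676).  Check: 954809²=911660226481, 355·50676²=911660226480, difference 1.
n=2: (954809,50676)∘(954809,50676) = (954809·954809+355·50676·50676, 954809·50676+50676·954809) = (1823320452961,96771801768)
n=3: (1823320452961,96771801768)∘(954809,50676) = (954809·1823320452961+355·50676·96771801768, 954809·96771801768+50676·1823320452961) = (3481845556741524089,184797174548553948)
n=4: (3481845556741524089,184797174548553948)∘(954809,50676) = (954809·3481845556741524089+355·50676·184797174548553948, 954809·184797174548553948+50676·3481845556741524089) = (6648994948371812427335041,352892010866963721270096)
n=5: (6648994948371812427335041,352892010866963721270096)∘(954809,50676) = (954809·6648994948371812427335041+355·50676·352892010866963721270096, 954809·352892010866963721270096+50676·6648994948371812427335041) = (12697040435316401858305944800249,673888936007564730309809629380)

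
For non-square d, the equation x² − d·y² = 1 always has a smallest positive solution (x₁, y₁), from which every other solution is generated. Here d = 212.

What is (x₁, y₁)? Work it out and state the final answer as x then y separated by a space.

66249 4550

[14; 1,1,3,1,1,…,1,1,28] for √212; ℓ=14 ⇒ convergent index 13
k=0  a_k=14  p_k/q_k = 14/1
k=1  a_k=1  p_k/q_k = 15/1
k=2  a_k=1  p_k/q_k = 29/2
k=3  a_k=3  p_k/q_k = 102/7
k=4  a_k=1  p_k/q_k = 131/9
k=5  a_k=1  p_k/q_k = 233/16
k=6  a_k=1  p_k/q_k = 364/25
k=7  a_k=6  p_k/q_k = 2417/166
k=8  a_k=1  p_k/q_k = 2781/191
…
k=11  a_k=3  p_k/q_k = 29135/2001
k=12  a_k=1  p_k/q_k = 37114/2549
k=13  a_k=1  p_k/q_k = 66249/4550
fundamental: x₁=66249, y₁=4550  (since 4388930001 − 212·20702500 = 1)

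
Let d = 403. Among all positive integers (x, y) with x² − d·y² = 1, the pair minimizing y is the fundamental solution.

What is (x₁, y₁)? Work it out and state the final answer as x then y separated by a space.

669878 33369

[20; 13,2,1,3,1,3,1,2,13,40] for √403; ℓ=10 ⇒ convergent index 9
k=0  a_k=20  p_k/q_k = 20/1
…
k=6  a_k=3  p_k/q_k = 14213/708
…
k=8  a_k=2  p_k/q_k = 50147/2498
k=9  a_k=13  p_k/q_k = 669878/33369
fundamental: x₁=669878, y₁=33369  (since 448736534884 − 403·1113490161 = 1)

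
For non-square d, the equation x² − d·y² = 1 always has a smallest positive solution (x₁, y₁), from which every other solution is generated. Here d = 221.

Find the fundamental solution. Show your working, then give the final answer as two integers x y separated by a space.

[14; 1,6,2,6,1,28] for √221; ℓ=6 ⇒ convergent index 5
a_0=14:  p_0=14·1+0=14,  q_0=14·0+1=1
…
a_3=2:  p_3=2·104+15=223,  q_3=2·7+1=15
a_4=6:  p_4=6·223+104=1442,  q_4=6·15+7=97
a_5=1:  p_5=1·1442+223=1665,  q_5=1·97+15=112
(x₁, y₁) = (1665, 112);  1665² − 221·112² = 1 ✓

1665 112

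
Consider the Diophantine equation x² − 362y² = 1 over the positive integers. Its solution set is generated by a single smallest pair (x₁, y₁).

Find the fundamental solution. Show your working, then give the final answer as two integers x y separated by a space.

[19; 38] for √362; ℓ=1 ⇒ convergent index 1
i=0: a=19 ⇒ p=19, q=1
i=1: a=38 ⇒ p=723, q=38
(x₁, y₁) = (723, 38);  723² − 362·38² = 1 ✓

723 38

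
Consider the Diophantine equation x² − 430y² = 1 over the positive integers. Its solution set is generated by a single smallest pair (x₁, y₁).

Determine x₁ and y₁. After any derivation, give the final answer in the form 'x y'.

√430 → a₀=20, period (1,2,1,3,1,…,2,1,40); ℓ=14 even so k=13
step 0: (20, 1)  from 20·(1,0) + (0,1)
step 1: (21, 1)  from 1·(20,1) + (1,0)
…
step 3: (83, 4)  from 1·(62,3) + (21,1)
step 4: (311, 15)  from 3·(83,4) + (62,3)
…
step 8: (133439, 6435)  from 6·(21794,1051) + (2675,129)
step 9: (155233, 7486)  from 1·(133439,6435) + (21794,1051)
…
step 11: (754371, 36379)  from 1·(599138,28893) + (155233,7486)
step 12: (2107880, 101651)  from 2·(754371,36379) + (599138,28893)
step 13: (2862251, 138030)  from 1·(2107880,101651) + (754371,36379)
→ (2862251, 138030).  Check: 2862251²=8192480787001, 430·138030²=8192480787000, difference 1.

2862251 138030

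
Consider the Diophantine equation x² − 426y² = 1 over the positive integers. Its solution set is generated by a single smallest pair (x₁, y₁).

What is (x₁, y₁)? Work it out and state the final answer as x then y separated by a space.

88751 4300

d=426: √d = [20; 1,1,1,3,2,6,2,3,1,1,1,40] (ℓ=12, even), read p_11/q_11
i=0: a=20 ⇒ p=20, q=1
…
i=9: a=1 ⇒ p=31971, q=1549
i=10: a=1 ⇒ p=56780, q=2751
i=11: a=1 ⇒ p=88751, q=4300
(x₁, y₁) = (88751, 4300);  88751² − 426·4300² = 1 ✓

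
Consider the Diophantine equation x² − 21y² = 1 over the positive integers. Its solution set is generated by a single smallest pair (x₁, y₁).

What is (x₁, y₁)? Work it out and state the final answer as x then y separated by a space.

√21 = [4; 1,1,2,1,1,8, …], period ℓ=6 (even) → k=5
i=0: a=4 ⇒ p=4, q=1
…
i=4: a=1 ⇒ p=32, q=7
i=5: a=1 ⇒ p=55, q=12
fundamental: x₁=55, y₁=12  (since 3025 − 21·144 = 1)

55 12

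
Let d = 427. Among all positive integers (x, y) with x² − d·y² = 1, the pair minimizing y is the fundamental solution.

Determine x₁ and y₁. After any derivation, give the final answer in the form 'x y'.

√427 → a₀=20, period (1,1,1,40); ℓ=4 even so k=3
k=0  a_k=20  p_k/q_k = 20/1
k=1  a_k=1  p_k/q_k = 21/1
k=2  a_k=1  p_k/q_k = 41/2
k=3  a_k=1  p_k/q_k = 62/3
→ (62, 3).  Check: 62²=3844, 427·3²=3843, difference 1.

62 3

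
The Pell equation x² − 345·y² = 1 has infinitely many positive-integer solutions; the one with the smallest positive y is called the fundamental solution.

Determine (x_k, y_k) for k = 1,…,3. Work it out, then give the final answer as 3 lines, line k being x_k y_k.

6761 364
91422241 4922008
1236211536041 66555391812

[18; 1,1,2,1,6,1,2,1,1,36] for √345; ℓ=10 ⇒ convergent index 9
i=0: a=18 ⇒ p=18, q=1
i=1: a=1 ⇒ p=19, q=1
i=2: a=1 ⇒ p=37, q=2
…
i=5: a=6 ⇒ p=873, q=47
i=6: a=1 ⇒ p=1003, q=54
i=7: a=2 ⇒ p=2879, q=155
i=8: a=1 ⇒ p=3882, q=209
i=9: a=1 ⇒ p=6761, q=364
fundamental: x₁=6761, y₁=364  (since 45711121 − 345·132496 = 1)
k=2:  x_2 = 6761·6761+345·364·364 = 91422241,  y_2 = 6761·364+364·6761 = 4922008
k=3:  x_3 = 6761·91422241+345·364·4922008 = 1236211536041,  y_3 = 6761·4922008+364·91422241 = 66555391812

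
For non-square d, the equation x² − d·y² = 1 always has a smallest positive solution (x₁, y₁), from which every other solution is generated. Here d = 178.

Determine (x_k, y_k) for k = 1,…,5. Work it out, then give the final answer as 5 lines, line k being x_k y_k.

√178 → a₀=13, period (2,1,12,1,2,26); ℓ=6 even so k=5
a_0=13:  p_0=13·1+0=13,  q_0=13·0+1=1
a_1=2:  p_1=2·13+1=27,  q_1=2·1+0=2
a_2=1:  p_2=1·27+13=40,  q_2=1·2+1=3
a_3=12:  p_3=12·40+27=507,  q_3=12·3+2=38
a_4=1:  p_4=1·507+40=547,  q_4=1·38+3=41
a_5=2:  p_5=2·547+507=1601,  q_5=2·41+38=120
(x₁, y₁) = (1601, 120);  1601² − 178·120² = 1 ✓
k=2:  x_2 = 1601·1601+178·120·120 = 5126401,  y_2 = 1601·120+120·1601 = 384240
k=3:  x_3 = 1601·5126401+178·120·384240 = 16414734401,  y_3 = 1601·384240+120·5126401 = 1230336360
k=4:  x_4 = 1601·16414734401+178·120·1230336360 = 52559974425601,  y_4 = 1601·1230336360+120·16414734401 = 3939536640480
k=5:  x_5 = 1601·52559974425601+178·120·3939536640480 = 168297021696040001,  y_5 = 1601·3939536640480+120·52559974425601 = 12614395092480600

1601 120
5126401 384240
16414734401 1230336360
52559974425601 3939536640480
168297021696040001 12614395092480600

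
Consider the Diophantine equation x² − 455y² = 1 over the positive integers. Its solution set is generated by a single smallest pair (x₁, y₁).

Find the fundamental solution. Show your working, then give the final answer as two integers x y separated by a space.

64 3

√455 → a₀=21, period (3,42); ℓ=2 even so k=1
i=0: a=21 ⇒ p=21, q=1
i=1: a=3 ⇒ p=64, q=3
→ (64, 3).  Check: 64²=4096, 455·3²=4095, difference 1.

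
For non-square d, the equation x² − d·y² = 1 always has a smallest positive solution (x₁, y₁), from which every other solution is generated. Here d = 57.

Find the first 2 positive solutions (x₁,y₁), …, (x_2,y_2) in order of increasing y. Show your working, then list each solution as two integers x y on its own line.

151 20
45601 6040

√57 = [7; 1,1,4,1,1,14, …], period ℓ=6 (even) → k=5
i=0: a=7 ⇒ p=7, q=1
…
i=2: a=1 ⇒ p=15, q=2
…
i=4: a=1 ⇒ p=83, q=11
i=5: a=1 ⇒ p=151, q=20
→ (151, 20).  Check: 151²=22801, 57·20²=22800, difference 1.
k=2:  x_2 = 151·151+57·20·20 = 45601,  y_2 = 151·20+20·151 = 6040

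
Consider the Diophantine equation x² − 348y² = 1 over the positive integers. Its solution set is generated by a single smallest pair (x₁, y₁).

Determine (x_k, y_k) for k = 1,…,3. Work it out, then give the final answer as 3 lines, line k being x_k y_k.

1567 84
4910977 263256
15391000351 825044220

[18; 1,1,1,8,1,1,1,36] for √348; ℓ=8 ⇒ convergent index 7
a_0=18:  p_0=18·1+0=18,  q_0=18·0+1=1
a_1=1:  p_1=1·18+1=19,  q_1=1·1+0=1
…
a_3=1:  p_3=1·37+19=56,  q_3=1·2+1=3
a_4=8:  p_4=8·56+37=485,  q_4=8·3+2=26
a_5=1:  p_5=1·485+56=541,  q_5=1·26+3=29
a_6=1:  p_6=1·541+485=1026,  q_6=1·29+26=55
a_7=1:  p_7=1·1026+541=1567,  q_7=1·55+29=84
→ (1567, 84).  Check: 1567²=2455489, 348·84²=2455488, difference 1.
(x_2, y_2) = (1567·1567 + 348·84·84, 1567·84 + 84·1567) = (4910977, 263256)
(x_3, y_3) = (1567·4910977 + 348·84·263256, 1567·263256 + 84·4910977) = (15391000351, 825044220)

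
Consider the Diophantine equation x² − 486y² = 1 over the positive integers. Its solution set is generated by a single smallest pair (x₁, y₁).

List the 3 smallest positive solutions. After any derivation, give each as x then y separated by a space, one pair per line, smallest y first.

[22; 22,44] for √486; ℓ=2 ⇒ convergent index 1
a_0=22:  p_0=22·1+0=22,  q_0=22·0+1=1
a_1=22:  p_1=22·22+1=485,  q_1=22·1+0=22
→ (485, 22).  Check: 485²=235225, 486·22²=235224, difference 1.
(x_2, y_2) = (485·485 + 486·22·22, 485·22 + 22·485) = (470449, 21340)
(x_3, y_3) = (485·470449 + 486·22·21340, 485·21340 + 22·470449) = (456335045, 20699778)

485 22
470449 21340
456335045 20699778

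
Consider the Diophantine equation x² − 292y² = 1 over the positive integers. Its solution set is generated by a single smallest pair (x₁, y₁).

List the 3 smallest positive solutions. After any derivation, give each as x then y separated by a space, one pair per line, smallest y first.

[17; 11,2,1,3,8,3,1,2,11,34] for √292; ℓ=10 ⇒ convergent index 9
step 0: (17, 1)  from 17·(1,0) + (0,1)
step 1: (188, 11)  from 11·(17,1) + (1,0)
step 2: (393, 23)  from 2·(188,11) + (17,1)
…
step 5: (17669, 1034)  from 8·(2136,125) + (581,34)
…
step 8: (200767, 11749)  from 2·(72812,4261) + (55143,3227)
step 9: (2281249, 133500)  from 11·(200767,11749) + (72812,4261)
→ (2281249, 133500).  Check: 2281249²=5204097000001, 292·133500²=5204097000000, difference 1.
(2281249+133500√292)^2 = 10408194000001 + 609093483000√292
(2281249+133500√292)^3 = 47487364308614281249 + 2778987798000400500√292

2281249 133500
10408194000001 609093483000
47487364308614281249 2778987798000400500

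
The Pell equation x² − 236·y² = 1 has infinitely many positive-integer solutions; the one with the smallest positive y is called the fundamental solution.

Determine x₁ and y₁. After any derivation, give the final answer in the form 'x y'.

561799 36570

[15; 2,1,3,5,1,6,1,5,3,1,2,30] for √236; ℓ=12 ⇒ convergent index 11
step 0: (15, 1)  from 15·(1,0) + (0,1)
step 1: (31, 2)  from 2·(15,1) + (1,0)
…
step 3: (169, 11)  from 3·(46,3) + (31,2)
step 4: (891, 58)  from 5·(169,11) + (46,3)
step 5: (1060, 69)  from 1·(891,58) + (169,11)
step 6: (7251, 472)  from 6·(1060,69) + (891,58)
step 7: (8311, 541)  from 1·(7251,472) + (1060,69)
step 8: (48806, 3177)  from 5·(8311,541) + (7251,472)
step 9: (154729, 10072)  from 3·(48806,3177) + (8311,541)
step 10: (203535, 13249)  from 1·(154729,10072) + (48806,3177)
step 11: (561799, 36570)  from 2·(203535,13249) + (154729,10072)
→ (561799, 36570).  Check: 561799²=315618116401, 236·36570²=315618116400, difference 1.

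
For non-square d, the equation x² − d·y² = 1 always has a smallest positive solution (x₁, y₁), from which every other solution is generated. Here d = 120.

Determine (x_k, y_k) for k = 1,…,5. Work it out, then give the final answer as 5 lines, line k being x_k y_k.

11 1
241 22
5291 483
116161 10604
2550251 232805

√120 → a₀=10, period (1,20); ℓ=2 even so k=1
a_0=10:  p_0=10·1+0=10,  q_0=10·0+1=1
a_1=1:  p_1=1·10+1=11,  q_1=1·1+0=1
→ (11, 1).  Check: 11²=121, 120·1²=120, difference 1.
(11+1√120)^2 = 241 + 22√120
(11+1√120)^3 = 5291 + 483√120
(11+1√120)^4 = 116161 + 10604√120
(11+1√120)^5 = 2550251 + 232805√120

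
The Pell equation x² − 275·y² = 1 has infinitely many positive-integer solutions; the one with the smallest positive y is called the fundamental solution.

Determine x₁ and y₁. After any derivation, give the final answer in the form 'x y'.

199 12

d=275: √d = [16; 1,1,2,1,1,32] (ℓ=6, even), read p_5/q_5
a_0=16:  p_0=16·1+0=16,  q_0=16·0+1=1
…
a_4=1:  p_4=1·83+33=116,  q_4=1·5+2=7
a_5=1:  p_5=1·116+83=199,  q_5=1·7+5=12
(x₁, y₁) = (199, 12);  199² − 275·12² = 1 ✓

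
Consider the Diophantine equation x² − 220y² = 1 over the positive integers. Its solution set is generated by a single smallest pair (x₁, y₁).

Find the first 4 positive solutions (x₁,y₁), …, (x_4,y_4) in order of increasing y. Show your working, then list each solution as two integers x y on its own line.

89 6
15841 1068
2819609 190098
501874561 33836376

√220 = [14; 1,4,1,28, …], period ℓ=4 (even) → k=3
i=0: a=14 ⇒ p=14, q=1
…
i=2: a=4 ⇒ p=74, q=5
i=3: a=1 ⇒ p=89, q=6
→ (89, 6).  Check: 89²=7921, 220·6²=7920, difference 1.
n=2: (89,6)∘(89,6) = (89·89+220·6·6, 89·6+6·89) = (15841,1068)
n=3: (15841,1068)∘(89,6) = (89·15841+220·6·1068, 89·1068+6·15841) = (2819609,190098)
n=4: (2819609,190098)∘(89,6) = (89·2819609+220·6·190098, 89·190098+6·2819609) = (501874561,33836376)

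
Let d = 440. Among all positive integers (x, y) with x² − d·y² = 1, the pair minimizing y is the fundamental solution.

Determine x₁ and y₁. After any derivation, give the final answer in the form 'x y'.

21 1

√440 → a₀=20, period (1,40); ℓ=2 even so k=1
i=0: a=20 ⇒ p=20, q=1
i=1: a=1 ⇒ p=21, q=1
fundamental: x₁=21, y₁=1  (since 441 − 440·1 = 1)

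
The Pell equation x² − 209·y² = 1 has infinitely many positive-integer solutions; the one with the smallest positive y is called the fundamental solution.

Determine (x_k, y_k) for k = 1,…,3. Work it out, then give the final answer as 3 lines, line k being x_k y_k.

46551 3220
4333991201 299788440
403503248748951 27910903337660

[14; 2,5,3,2,3,5,2,28] for √209; ℓ=8 ⇒ convergent index 7
i=0: a=14 ⇒ p=14, q=1
i=1: a=2 ⇒ p=29, q=2
…
i=6: a=5 ⇒ p=21266, q=1471
i=7: a=2 ⇒ p=46551, q=3220
→ (46551, 3220).  Check: 46551²=2166995601, 209·3220²=2166995600, difference 1.
n=2: (46551,3220)∘(46551,3220) = (46551·46551+209·3220·3220, 46551·3220+3220·46551) = (4333991201,299788440)
n=3: (4333991201,299788440)∘(46551,3220) = (46551·4333991201+209·3220·299788440, 46551·299788440+3220·4333991201) = (403503248748951,27910903337660)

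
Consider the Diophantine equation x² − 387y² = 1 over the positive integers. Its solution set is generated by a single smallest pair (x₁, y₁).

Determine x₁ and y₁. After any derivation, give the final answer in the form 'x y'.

√387 = [19; 1,2,19,2,1,38, …], period ℓ=6 (even) → k=5
a_0=19:  p_0=19·1+0=19,  q_0=19·0+1=1
…
a_2=2:  p_2=2·20+19=59,  q_2=2·1+1=3
…
a_4=2:  p_4=2·1141+59=2341,  q_4=2·58+3=119
a_5=1:  p_5=1·2341+1141=3482,  q_5=1·119+58=177
fundamental: x₁=3482, y₁=177  (since 12124324 − 387·31329 = 1)

3482 177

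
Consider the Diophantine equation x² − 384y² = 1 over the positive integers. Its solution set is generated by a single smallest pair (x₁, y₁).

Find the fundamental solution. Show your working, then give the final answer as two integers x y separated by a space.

4801 245

d=384: √d = [19; 1,1,2,9,2,1,1,38] (ℓ=8, even), read p_7/q_7
k=0  a_k=19  p_k/q_k = 19/1
…
k=5  a_k=2  p_k/q_k = 1940/99
k=6  a_k=1  p_k/q_k = 2861/146
k=7  a_k=1  p_k/q_k = 4801/245
(x₁, y₁) = (4801, 245);  4801² − 384·245² = 1 ✓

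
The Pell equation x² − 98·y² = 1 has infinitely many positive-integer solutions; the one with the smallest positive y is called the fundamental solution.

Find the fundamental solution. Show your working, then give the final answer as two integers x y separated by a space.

99 10

d=98: √d = [9; 1,8,1,18] (ℓ=4, even), read p_3/q_3
step 0: (9, 1)  from 9·(1,0) + (0,1)
…
step 2: (89, 9)  from 8·(10,1) + (9,1)
step 3: (99, 10)  from 1·(89,9) + (10,1)
→ (99, 10).  Check: 99²=9801, 98·10²=9800, difference 1.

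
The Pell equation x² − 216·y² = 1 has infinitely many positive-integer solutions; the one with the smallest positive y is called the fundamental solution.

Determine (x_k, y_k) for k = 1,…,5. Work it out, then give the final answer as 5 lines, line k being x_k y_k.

[14; 1,2,3,2,1,28] for √216; ℓ=6 ⇒ convergent index 5
step 0: (14, 1)  from 14·(1,0) + (0,1)
step 1: (15, 1)  from 1·(14,1) + (1,0)
step 2: (44, 3)  from 2·(15,1) + (14,1)
step 3: (147, 10)  from 3·(44,3) + (15,1)
step 4: (338, 23)  from 2·(147,10) + (44,3)
step 5: (485, 33)  from 1·(338,23) + (147,10)
→ (485, 33).  Check: 485²=235225, 216·33²=235224, difference 1.
n=2: (485,33)∘(485,33) = (485·485+216·33·33, 485·33+33·485) = (470449,32010)
n=3: (470449,32010)∘(485,33) = (485·470449+216·33·32010, 485·32010+33·470449) = (456335045,31049667)
n=4: (456335045,31049667)∘(485,33) = (485·456335045+216·33·31049667, 485·31049667+33·456335045) = (442644523201,30118144980)
n=5: (442644523201,30118144980)∘(485,33) = (485·442644523201+216·33·30118144980, 485·30118144980+33·442644523201) = (429364731169925,29214569580933)

485 33
470449 32010
456335045 31049667
442644523201 30118144980
429364731169925 29214569580933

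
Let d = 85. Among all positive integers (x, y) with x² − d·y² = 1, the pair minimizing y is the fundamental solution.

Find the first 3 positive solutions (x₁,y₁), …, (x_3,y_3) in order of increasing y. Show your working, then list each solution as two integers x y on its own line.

285769 30996
163327842721 17715391848
93348068572789129 10125019625991228

[9; 4,1,1,4,18] for √85; ℓ=5 ⇒ convergent index 9
a_0=9:  p_0=9·1+0=9,  q_0=9·0+1=1
…
a_5=18:  p_5=18·378+83=6887,  q_5=18·41+9=747
…
a_8=1:  p_8=1·34813+27926=62739,  q_8=1·3776+3029=6805
a_9=4:  p_9=4·62739+34813=285769,  q_9=4·6805+3776=30996
(x₁, y₁) = (285769, 30996);  285769² − 85·30996² = 1 ✓
k=2:  x_2 = 285769·285769+85·30996·30996 = 163327842721,  y_2 = 285769·30996+30996·285769 = 17715391848
k=3:  x_3 = 285769·163327842721+85·30996·17715391848 = 93348068572789129,  y_3 = 285769·17715391848+30996·163327842721 = 10125019625991228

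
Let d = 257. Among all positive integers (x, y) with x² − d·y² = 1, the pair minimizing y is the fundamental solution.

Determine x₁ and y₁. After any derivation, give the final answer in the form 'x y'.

513 32

√257 = [16; 32, …], period ℓ=1 (odd) → k=1
k=0  a_k=16  p_k/q_k = 16/1
k=1  a_k=32  p_k/q_k = 513/32
→ (513, 32).  Check: 513²=263169, 257·32²=263168, difference 1.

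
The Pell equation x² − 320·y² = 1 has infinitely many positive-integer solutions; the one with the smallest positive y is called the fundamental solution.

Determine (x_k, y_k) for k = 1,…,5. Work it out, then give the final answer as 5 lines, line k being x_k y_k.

161 9
51841 2898
16692641 933147
5374978561 300470436
1730726404001 96750547245

√320 = [17; 1,7,1,34, …], period ℓ=4 (even) → k=3
a_0=17:  p_0=17·1+0=17,  q_0=17·0+1=1
…
a_2=7:  p_2=7·18+17=143,  q_2=7·1+1=8
a_3=1:  p_3=1·143+18=161,  q_3=1·8+1=9
→ (161, 9).  Check: 161²=25921, 320·9²=25920, difference 1.
(x_2, y_2) = (161·161 + 320·9·9, 161·9 + 9·161) = (51841, 2898)
(x_3, y_3) = (161·51841 + 320·9·2898, 161·2898 + 9·51841) = (16692641, 933147)
(x_4, y_4) = (161·16692641 + 320·9·933147, 161·933147 + 9·16692641) = (5374978561, 300470436)
(x_5, y_5) = (161·5374978561 + 320·9·300470436, 161·300470436 + 9·5374978561) = (1730726404001, 96750547245)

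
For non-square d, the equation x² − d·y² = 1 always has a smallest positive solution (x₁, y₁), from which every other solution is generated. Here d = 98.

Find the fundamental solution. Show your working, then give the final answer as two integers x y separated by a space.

√98 = [9; 1,8,1,18, …], period ℓ=4 (even) → k=3
step 0: (9, 1)  from 9·(1,0) + (0,1)
step 1: (10, 1)  from 1·(9,1) + (1,0)
step 2: (89, 9)  from 8·(10,1) + (9,1)
step 3: (99, 10)  from 1·(89,9) + (10,1)
(x₁, y₁) = (99, 10);  99² − 98·10² = 1 ✓

99 10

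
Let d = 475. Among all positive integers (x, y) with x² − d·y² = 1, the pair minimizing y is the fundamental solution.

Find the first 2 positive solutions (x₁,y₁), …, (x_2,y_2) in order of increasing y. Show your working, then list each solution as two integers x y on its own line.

57799 2652
6681448801 306565896

d=475: √d = [21; 1,3,1,6,2,6,1,3,1,42] (ℓ=10, even), read p_9/q_9
i=0: a=21 ⇒ p=21, q=1
i=1: a=1 ⇒ p=22, q=1
i=2: a=3 ⇒ p=87, q=4
…
i=4: a=6 ⇒ p=741, q=34
i=5: a=2 ⇒ p=1591, q=73
i=6: a=6 ⇒ p=10287, q=472
i=7: a=1 ⇒ p=11878, q=545
i=8: a=3 ⇒ p=45921, q=2107
i=9: a=1 ⇒ p=57799, q=2652
fundamental: x₁=57799, y₁=2652  (since 3340724401 − 475·7033104 = 1)
(x_2, y_2) = (57799·57799 + 475·2652·2652, 57799·2652 + 2652·57799) = (6681448801, 306565896)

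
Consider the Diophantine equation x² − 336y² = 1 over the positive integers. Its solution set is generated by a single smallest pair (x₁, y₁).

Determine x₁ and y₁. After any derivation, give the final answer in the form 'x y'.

55 3

d=336: √d = [18; 3,36] (ℓ=2, even), read p_1/q_1
i=0: a=18 ⇒ p=18, q=1
i=1: a=3 ⇒ p=55, q=3
→ (55, 3).  Check: 55²=3025, 336·3²=3024, difference 1.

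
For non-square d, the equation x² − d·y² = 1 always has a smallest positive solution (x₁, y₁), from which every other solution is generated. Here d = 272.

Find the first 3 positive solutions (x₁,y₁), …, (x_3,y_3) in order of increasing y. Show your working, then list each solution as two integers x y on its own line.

33 2
2177 132
143649 8710

√272 → a₀=16, period (2,32); ℓ=2 even so k=1
a_0=16:  p_0=16·1+0=16,  q_0=16·0+1=1
a_1=2:  p_1=2·16+1=33,  q_1=2·1+0=2
fundamental: x₁=33, y₁=2  (since 1089 − 272·4 = 1)
(x_2, y_2) = (33·33 + 272·2·2, 33·2 + 2·33) = (2177, 132)
(x_3, y_3) = (33·2177 + 272·2·132, 33·132 + 2·2177) = (143649, 8710)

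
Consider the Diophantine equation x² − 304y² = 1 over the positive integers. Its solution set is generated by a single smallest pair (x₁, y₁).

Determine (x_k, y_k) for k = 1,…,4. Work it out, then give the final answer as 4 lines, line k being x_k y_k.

[17; 2,3,2,1,1,1,1,1,2,3,2,34] for √304; ℓ=12 ⇒ convergent index 11
i=0: a=17 ⇒ p=17, q=1
i=1: a=2 ⇒ p=35, q=2
i=2: a=3 ⇒ p=122, q=7
i=3: a=2 ⇒ p=279, q=16
i=4: a=1 ⇒ p=401, q=23
i=5: a=1 ⇒ p=680, q=39
i=6: a=1 ⇒ p=1081, q=62
i=7: a=1 ⇒ p=1761, q=101
i=8: a=1 ⇒ p=2842, q=163
i=9: a=2 ⇒ p=7445, q=427
i=10: a=3 ⇒ p=25177, q=1444
i=11: a=2 ⇒ p=57799, q=3315
fundamental: x₁=57799, y₁=3315  (since 3340724401 − 304·10989225 = 1)
n=2: (57799,3315)∘(57799,3315) = (57799·57799+304·3315·3315, 57799·3315+3315·57799) = (6681448801,383207370)
n=3: (6681448801,383207370)∘(57799,3315) = (57799·6681448801+304·3315·383207370, 57799·383207370+3315·6681448801) = (772362118440199,44298005553945)
n=4: (772362118440199,44298005553945)∘(57799,3315) = (57799·772362118440199+304·3315·44298005553945, 57799·44298005553945+3315·772362118440199) = (89283516160768675201,5120760845641726740)

57799 3315
6681448801 383207370
772362118440199 44298005553945
89283516160768675201 5120760845641726740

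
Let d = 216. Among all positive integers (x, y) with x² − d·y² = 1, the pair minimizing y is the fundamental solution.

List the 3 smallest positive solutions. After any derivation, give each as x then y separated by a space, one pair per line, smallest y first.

485 33
470449 32010
456335045 31049667

d=216: √d = [14; 1,2,3,2,1,28] (ℓ=6, even), read p_5/q_5
k=0  a_k=14  p_k/q_k = 14/1
k=1  a_k=1  p_k/q_k = 15/1
…
k=3  a_k=3  p_k/q_k = 147/10
k=4  a_k=2  p_k/q_k = 338/23
k=5  a_k=1  p_k/q_k = 485/33
→ (485, 33).  Check: 485²=235225, 216·33²=235224, difference 1.
(485+33√216)^2 = 470449 + 32010√216
(485+33√216)^3 = 456335045 + 31049667√216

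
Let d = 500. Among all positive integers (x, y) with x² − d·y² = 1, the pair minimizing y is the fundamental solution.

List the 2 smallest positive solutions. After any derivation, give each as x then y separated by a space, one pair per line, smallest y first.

√500 = [22; 2,1,3,2,1,…,1,2,44, …], period ℓ=14 (even) → k=13
k=0  a_k=22  p_k/q_k = 22/1
…
k=3  a_k=3  p_k/q_k = 246/11
…
k=5  a_k=1  p_k/q_k = 805/36
k=6  a_k=1  p_k/q_k = 1364/61
k=7  a_k=10  p_k/q_k = 14445/646
…
k=12  a_k=1  p_k/q_k = 335522/15005
k=13  a_k=2  p_k/q_k = 930249/41602
fundamental: x₁=930249, y₁=41602  (since 865363202001 − 500·1730726404 = 1)
(x_2, y_2) = (930249·930249 + 500·41602·41602, 930249·41602 + 41602·930249) = (1730726404001, 77400437796)

930249 41602
1730726404001 77400437796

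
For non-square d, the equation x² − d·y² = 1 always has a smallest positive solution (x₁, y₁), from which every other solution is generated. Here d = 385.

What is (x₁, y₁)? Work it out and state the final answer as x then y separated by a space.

[19; 1,1,1,1,1,…,1,1,38] for √385; ℓ=16 ⇒ convergent index 15
i=0: a=19 ⇒ p=19, q=1
i=1: a=1 ⇒ p=20, q=1
…
i=12: a=1 ⇒ p=23271, q=1186
…
i=14: a=1 ⇒ p=59551, q=3035
i=15: a=1 ⇒ p=95831, q=4884
→ (95831, 4884).  Check: 95831²=9183580561, 385·4884²=9183580560, difference 1.

95831 4884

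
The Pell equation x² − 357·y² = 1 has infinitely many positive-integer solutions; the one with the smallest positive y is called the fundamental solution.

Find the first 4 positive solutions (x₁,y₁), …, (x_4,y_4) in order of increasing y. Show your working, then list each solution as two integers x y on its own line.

[18; 1,8,2,8,1,36] for √357; ℓ=6 ⇒ convergent index 5
step 0: (18, 1)  from 18·(1,0) + (0,1)
step 1: (19, 1)  from 1·(18,1) + (1,0)
…
step 3: (359, 19)  from 2·(170,9) + (19,1)
step 4: (3042, 161)  from 8·(359,19) + (170,9)
step 5: (3401, 180)  from 1·(3042,161) + (359,19)
→ (3401, 180).  Check: 3401²=11566801, 357·180²=11566800, difference 1.
n=2: (3401,180)∘(3401,180) = (3401·3401+357·180·180, 3401·180+180·3401) = (23133601,1224360)
n=3: (23133601,1224360)∘(3401,180) = (3401·23133601+357·180·1224360, 3401·1224360+180·23133601) = (157354750601,8328096540)
n=4: (157354750601,8328096540)∘(3401,180) = (3401·157354750601+357·180·8328096540, 3401·8328096540+180·157354750601) = (1070326990454401,56647711440720)

3401 180
23133601 1224360
157354750601 8328096540
1070326990454401 56647711440720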